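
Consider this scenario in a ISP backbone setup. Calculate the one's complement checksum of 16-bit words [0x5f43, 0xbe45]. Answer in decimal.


Given words: [0x5f43, 0xbe45]
Step 1: Sum all words
Raw sum = 24387 + 48709 = 73096
Step 2: Fold carry: (7560 + 1) = 7561
One's complement = ~7561 & 0xFFFF = 57974

57974


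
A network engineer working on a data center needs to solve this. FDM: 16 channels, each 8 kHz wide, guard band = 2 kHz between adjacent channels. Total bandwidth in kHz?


Given: 16 channels, 8 kHz each, guard = 2 kHz
Channel bandwidth = 16 * 8 = 128 kHz
Guard bands = 15 gaps * 2 kHz = 30 kHz
Total = 128 + 30 = 158 kHz

158


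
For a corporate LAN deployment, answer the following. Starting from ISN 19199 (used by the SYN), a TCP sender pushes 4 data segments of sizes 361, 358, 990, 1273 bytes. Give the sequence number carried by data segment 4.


The SYN occupies sequence number ISN = 19199, so the first data byte is ISN + 1 = 19200.
SEQ of data segment i = (ISN + 1) + sum of payload sizes of segments 1..i-1.
Segment 1: SEQ = 19200, payload = 361 bytes
Segment 2: SEQ = 19561, payload = 358 bytes
Segment 3: SEQ = 19919, payload = 990 bytes
Segment 4: SEQ = 20909, payload = 1273 bytes
SEQ of segment 4 = 19200 + 361 + 358 + 990 = 20909

20909


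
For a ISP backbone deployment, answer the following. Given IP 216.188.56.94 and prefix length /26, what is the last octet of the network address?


Given: IP = 216.188.56.94, prefix = /26
Subnet mask = 255.255.255.192
Last octet of IP: 94
Last octet of mask: 192
Network last octet = 94 AND 192 = 64

64


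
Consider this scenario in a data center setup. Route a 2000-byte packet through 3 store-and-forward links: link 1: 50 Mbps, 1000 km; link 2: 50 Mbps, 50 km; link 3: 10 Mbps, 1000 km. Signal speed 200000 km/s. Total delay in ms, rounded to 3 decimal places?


Packet = 2000 bytes = 16000 bits. Store-and-forward: sum (t_trans + t_prop) per link.
Link 1: t_trans = 16000/(50*10^6) s = 0.3200 ms; t_prop = 1000/200000 s = 5.0000 ms; subtotal = 5.3200 ms
Link 2: t_trans = 16000/(50*10^6) s = 0.3200 ms; t_prop = 50/200000 s = 0.2500 ms; subtotal = 0.5700 ms
Link 3: t_trans = 16000/(10*10^6) s = 1.6000 ms; t_prop = 1000/200000 s = 5.0000 ms; subtotal = 6.6000 ms
End-to-end = 5.3200 + 0.5700 + 6.6000 = 12.4900 ms -> 12.490 ms (3 dp)

12.490


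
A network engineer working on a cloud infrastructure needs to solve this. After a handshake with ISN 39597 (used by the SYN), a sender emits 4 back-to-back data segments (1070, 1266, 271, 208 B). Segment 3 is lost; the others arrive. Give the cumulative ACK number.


SYN uses sequence number 39597; first data byte = ISN + 1 = 39598.
Segment 1: SEQ = 39598, len = 1070 B, covers [39598, 40667]
Segment 2: SEQ = 40668, len = 1266 B, covers [40668, 41933]
Segment 3: SEQ = 41934, len = 271 B, covers [41934, 42204] [LOST]
Segment 4: SEQ = 42205, len = 208 B, covers [42205, 42412]
In-order data received: bytes [39598, 41933] (segments 1..2).
Segment 3 missing -> gap begins at byte 41934; later segments buffered out of order.
Cumulative ACK = next expected in-order byte = 39598 + 1070 + 1266 = 41934

41934


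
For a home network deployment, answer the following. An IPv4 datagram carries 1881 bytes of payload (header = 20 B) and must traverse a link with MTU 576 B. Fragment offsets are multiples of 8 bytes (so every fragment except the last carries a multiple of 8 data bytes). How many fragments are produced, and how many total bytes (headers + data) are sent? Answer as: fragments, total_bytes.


Max data per non-final fragment = floor((MTU - header)/8)*8 = floor((576 - 20)/8)*8 = floor(556/8)*8 = 552 B
Final fragment needs no 8-byte alignment: it can carry up to MTU - header = 556 B
Non-final fragments needed = ceil((payload - 556) / 552) = ceil(1325/552) = ceil(2.4004) = 3
Number of fragments = 3 + 1 = 4
Fragment sizes (data): 3 * 552 B + 225 B (last, 225 <= 556 OK)
Total bytes sent = payload + n_frags * header = 1881 + 4*20 = 1881 + 80 = 1961 B

4, 1961


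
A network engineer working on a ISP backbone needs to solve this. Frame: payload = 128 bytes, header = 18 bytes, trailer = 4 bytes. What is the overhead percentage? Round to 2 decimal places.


Given: payload = 128 B, header = 18 B, trailer = 4 B
Overhead bytes = header + trailer = 18 + 4 = 22
Total frame = payload + overhead = 128 + 22 = 150
Overhead % = 22 / 150 * 100 = 14.6667% -> 14.67% (2 dp)

14.67


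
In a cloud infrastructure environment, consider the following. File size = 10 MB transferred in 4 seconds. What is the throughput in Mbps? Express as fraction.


Given: file = 10 MB, time = 4 s
File in Mb = 10 * 8 = 80 Mb
Throughput = 80 / 4 Mbps
Throughput = 20 Mbps

20


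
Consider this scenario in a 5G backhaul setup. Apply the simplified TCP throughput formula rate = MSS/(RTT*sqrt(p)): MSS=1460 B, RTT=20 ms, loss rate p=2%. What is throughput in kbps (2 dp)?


Given: MSS = 1460 bytes, RTT = 20 ms, loss = 2%
RTT in seconds = 20 / 1000 = 0.02
Loss rate = 2% = 0.02
sqrt(loss) = sqrt(0.02) = 0.141421356237
Throughput (bytes/s) = 1460 / (0.02 * 0.141421356237) = 516187.9503
Throughput (kbps) = 516187.9503 * 8 / 1000 = 4129.503602 -> 4129.50 kbps (2 dp)

4129.50


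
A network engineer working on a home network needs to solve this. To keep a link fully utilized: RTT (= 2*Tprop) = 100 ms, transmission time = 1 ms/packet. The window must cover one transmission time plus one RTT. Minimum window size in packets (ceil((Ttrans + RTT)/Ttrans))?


Given: Ttrans = 1 ms, RTT = 100 ms (= 2 * Tprop, Tprop = 50 ms)
Time until first ACK returns = Ttrans + RTT = 1 + 100 = 101 ms
Need W * Ttrans >= Ttrans + RTT  ->  W >= (Ttrans + RTT) / Ttrans
(Ttrans + RTT) / Ttrans = 101 / 1 = 101
W_min = ceil(101) = 101

101


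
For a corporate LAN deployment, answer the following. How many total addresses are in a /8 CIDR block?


Given: CIDR prefix /8
Host bits = 32 - 8 = 24
Total addresses = 2^24 = 16777216

16777216


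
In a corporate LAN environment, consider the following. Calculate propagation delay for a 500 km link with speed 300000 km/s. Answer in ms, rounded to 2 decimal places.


Given: distance = 500 km, speed = 300000 km/s
Delay = distance / speed = 500 / 300000 seconds
Delay in ms = 500 * 1000 / 300000
Delay = 1.6667 ms
Rounded to 2 dp = 1.67 ms

1.67


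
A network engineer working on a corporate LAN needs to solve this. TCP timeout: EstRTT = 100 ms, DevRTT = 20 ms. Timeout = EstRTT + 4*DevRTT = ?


Given: EstRTT = 100 ms, DevRTT = 20 ms
Timeout = EstRTT + 4 * DevRTT
4 * DevRTT = 4 * 20 = 80
Timeout = 100 + 80 = 180 ms

180


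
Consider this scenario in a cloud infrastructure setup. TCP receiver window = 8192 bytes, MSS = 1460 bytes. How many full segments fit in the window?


Given: RWND = 8192 bytes, MSS = 1460 bytes
Full segments = floor(RWND / MSS)
Full segments = floor(8192 / 1460)
Full segments = floor(5.611) = 5

5


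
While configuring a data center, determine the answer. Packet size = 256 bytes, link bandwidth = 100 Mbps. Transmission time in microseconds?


Given: packet = 256 bytes, bandwidth = 100 Mbps
Packet in bits = 256 * 8 = 2048 bits
Bandwidth = 100 * 10^6 = 100000000 bps
Time = 2048 / 100000000 seconds
Time in us = 2048 * 10^6 / 100000000 = 20.48

20.48


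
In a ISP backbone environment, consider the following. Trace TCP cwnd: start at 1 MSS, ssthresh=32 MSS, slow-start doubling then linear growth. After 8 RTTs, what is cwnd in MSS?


RTT 0: cwnd = 1 MSS (initial)
RTT 1: cwnd = 2 MSS (slow start, doubled)
RTT 2: cwnd = 4 MSS (slow start, doubled)
RTT 3: cwnd = 8 MSS (slow start, doubled)
RTT 4: cwnd = 16 MSS (slow start, doubled)
RTT 5: cwnd = 32 MSS (slow start, doubled)
RTT 6: cwnd = 33 MSS (congestion avoidance, +1)
RTT 7: cwnd = 34 MSS (congestion avoidance, +1)
RTT 8: cwnd = 35 MSS (congestion avoidance, +1)

35


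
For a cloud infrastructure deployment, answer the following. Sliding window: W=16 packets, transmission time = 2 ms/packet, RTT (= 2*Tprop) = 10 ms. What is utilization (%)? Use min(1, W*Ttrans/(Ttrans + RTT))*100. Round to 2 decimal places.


Given: W = 16, Ttrans = 2 ms, RTT = 10 ms (= 2 * Tprop, Tprop = 5 ms)
Cycle time = Ttrans + RTT = 2 + 10 = 12 ms (first packet sent until its ACK returns)
W * Ttrans = 16 * 2 = 32 ms of sending per cycle
W * Ttrans / (Ttrans + RTT) = 32 / 12 = 2.666667
U = min(1, 2.666667) = 1.000000
U% = 100.00%

100.00


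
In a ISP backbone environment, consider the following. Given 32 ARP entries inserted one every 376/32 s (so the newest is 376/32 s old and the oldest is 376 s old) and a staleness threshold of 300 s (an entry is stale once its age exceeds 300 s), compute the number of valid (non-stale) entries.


Ages are k * 376/32 s for k = 1..32 (spacing = 11.7500 s).
Entry k is valid iff k * 376/32 <= 300 iff k <= 32 * 300 / 376 = 25.5319
n_valid = floor(25.5319) = 25
(n_stale = 32 - 25 = 7)

25


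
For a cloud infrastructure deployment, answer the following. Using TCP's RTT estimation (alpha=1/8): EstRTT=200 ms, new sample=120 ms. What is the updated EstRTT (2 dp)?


Given: EstRTT = 200 ms, SampleRTT = 120 ms, alpha = 1/8
New EstRTT = (1 - alpha) * EstRTT + alpha * SampleRTT
(7/8) * 200 = 175
(1/8) * 120 = 15
New EstRTT = 175 + 15 = 190 ms -> 190.00 ms (2 dp)

190.00


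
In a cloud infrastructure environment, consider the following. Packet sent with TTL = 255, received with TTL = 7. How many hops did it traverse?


Given: initial TTL = 255, received TTL = 7
Hops = initial TTL - received TTL
Hops = 255 - 7 = 248

248


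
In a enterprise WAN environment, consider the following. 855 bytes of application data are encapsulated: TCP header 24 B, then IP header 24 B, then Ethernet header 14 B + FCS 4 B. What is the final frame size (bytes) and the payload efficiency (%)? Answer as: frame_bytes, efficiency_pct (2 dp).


TCP segment = 855 + 24 = 879 B
IP packet = 879 + 24 = 903 B
Ethernet frame = 903 + 14 + 4 = 921 B
Efficiency = app / frame = 855 / 921 = 0.928339 = 92.8339% -> 92.83% (2 dp)

921, 92.83


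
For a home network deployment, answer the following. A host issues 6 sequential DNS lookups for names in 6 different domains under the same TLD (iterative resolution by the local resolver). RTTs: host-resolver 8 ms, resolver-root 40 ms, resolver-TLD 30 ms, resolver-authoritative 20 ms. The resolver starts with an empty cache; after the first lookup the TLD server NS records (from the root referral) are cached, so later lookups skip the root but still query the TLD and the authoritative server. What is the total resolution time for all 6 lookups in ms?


Lookup 1 (cold cache): local + root + TLD + auth = 8 + 40 + 30 + 20 = 98 ms
Lookups 2..6 (TLD NS cached -> skip root; new domain -> still ask TLD and auth): local + TLD + auth = 8 + 30 + 20 = 58 ms each
Remaining 5 lookups: 5 * 58 = 290 ms
Total = 98 + 290 = 388 ms

388


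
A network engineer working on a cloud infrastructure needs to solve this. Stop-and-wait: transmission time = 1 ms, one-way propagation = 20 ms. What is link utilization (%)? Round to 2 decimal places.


Given: Ttrans = 1 ms, Tprop = 20 ms
RTT = 2 * Tprop = 2 * 20 = 40 ms
U = Ttrans / (Ttrans + RTT)
U = 1 / (1 + 40)
U = 1 / 41 = 0.02439
U% = 2.44%

2.44


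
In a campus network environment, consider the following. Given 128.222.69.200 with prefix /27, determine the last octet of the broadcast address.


Given: IP = 128.222.69.200, prefix = /27
Host bits = 32 - 27 = 5
Network last octet = 200 AND mask = 192
Host part size = 2^5 - 1 = 31
Broadcast last octet = 192 OR 31 = 223

223


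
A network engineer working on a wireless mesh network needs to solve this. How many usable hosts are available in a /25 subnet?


Given: subnet mask /25
Host bits = 32 - 25 = 7
Total addresses = 2^7 = 128
Usable hosts = 128 - 2 (network + broadcast) = 126

126


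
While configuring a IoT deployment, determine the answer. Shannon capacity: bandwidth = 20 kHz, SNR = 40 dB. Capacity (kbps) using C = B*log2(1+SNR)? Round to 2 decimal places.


Given: B = 20 kHz, SNR = 40 dB
SNR linear = 10^(40/10) = 10000
1 + SNR = 10001
log2(10001) = 13.2878566418
C = 20 * 1000 * 13.2878566418 = 265757.1328 bps
C = 265.757133 kbps -> 265.76 kbps (2 dp)

265.76


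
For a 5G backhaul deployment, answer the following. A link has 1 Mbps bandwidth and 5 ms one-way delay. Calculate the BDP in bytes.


Given: bandwidth = 1 Mbps, delay = 5 ms
BDP in bits = 1 * 10^6 * 5 / 1000
BDP in bits = 5000
BDP in bytes = 5000 / 8 = 625

625


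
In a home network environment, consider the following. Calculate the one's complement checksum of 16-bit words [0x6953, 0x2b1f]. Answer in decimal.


Given words: [0x6953, 0x2b1f]
Step 1: Sum all words
Raw sum = 26963 + 11039 = 38002
One's complement = ~38002 & 0xFFFF = 27533

27533


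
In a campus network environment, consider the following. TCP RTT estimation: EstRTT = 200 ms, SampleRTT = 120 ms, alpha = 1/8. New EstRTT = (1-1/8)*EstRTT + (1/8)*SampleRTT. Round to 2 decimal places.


Given: EstRTT = 200 ms, SampleRTT = 120 ms, alpha = 1/8
New EstRTT = (1 - alpha) * EstRTT + alpha * SampleRTT
(7/8) * 200 = 175
(1/8) * 120 = 15
New EstRTT = 175 + 15 = 190 ms -> 190.00 ms (2 dp)

190.00


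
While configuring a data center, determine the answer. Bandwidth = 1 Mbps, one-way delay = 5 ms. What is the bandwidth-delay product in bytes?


Given: bandwidth = 1 Mbps, delay = 5 ms
BDP in bits = 1 * 10^6 * 5 / 1000
BDP in bits = 5000
BDP in bytes = 5000 / 8 = 625

625


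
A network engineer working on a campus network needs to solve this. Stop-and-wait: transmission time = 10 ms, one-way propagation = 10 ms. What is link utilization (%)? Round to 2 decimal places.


Given: Ttrans = 10 ms, Tprop = 10 ms
RTT = 2 * Tprop = 2 * 10 = 20 ms
U = Ttrans / (Ttrans + RTT)
U = 10 / (10 + 20)
U = 10 / 30 = 0.333333
U% = 33.33%

33.33


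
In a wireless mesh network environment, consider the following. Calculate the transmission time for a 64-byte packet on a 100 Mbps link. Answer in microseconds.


Given: packet = 64 bytes, bandwidth = 100 Mbps
Packet in bits = 64 * 8 = 512 bits
Bandwidth = 100 * 10^6 = 100000000 bps
Time = 512 / 100000000 seconds
Time in us = 512 * 10^6 / 100000000 = 5.12

5.12


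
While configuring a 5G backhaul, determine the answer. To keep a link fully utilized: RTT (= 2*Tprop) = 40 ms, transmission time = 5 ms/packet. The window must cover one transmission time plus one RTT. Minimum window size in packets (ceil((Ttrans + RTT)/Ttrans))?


Given: Ttrans = 5 ms, RTT = 40 ms (= 2 * Tprop, Tprop = 20 ms)
Time until first ACK returns = Ttrans + RTT = 5 + 40 = 45 ms
Need W * Ttrans >= Ttrans + RTT  ->  W >= (Ttrans + RTT) / Ttrans
(Ttrans + RTT) / Ttrans = 45 / 5 = 9
W_min = ceil(9) = 9

9


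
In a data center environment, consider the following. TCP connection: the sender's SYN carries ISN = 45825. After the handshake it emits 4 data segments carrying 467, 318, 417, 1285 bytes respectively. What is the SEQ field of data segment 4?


The SYN occupies sequence number ISN = 45825, so the first data byte is ISN + 1 = 45826.
SEQ of data segment i = (ISN + 1) + sum of payload sizes of segments 1..i-1.
Segment 1: SEQ = 45826, payload = 467 bytes
Segment 2: SEQ = 46293, payload = 318 bytes
Segment 3: SEQ = 46611, payload = 417 bytes
Segment 4: SEQ = 47028, payload = 1285 bytes
SEQ of segment 4 = 45826 + 467 + 318 + 417 = 47028

47028


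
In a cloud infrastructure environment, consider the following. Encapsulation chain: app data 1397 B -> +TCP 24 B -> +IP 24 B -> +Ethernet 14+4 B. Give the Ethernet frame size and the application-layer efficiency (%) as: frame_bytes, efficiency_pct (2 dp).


TCP segment = 1397 + 24 = 1421 B
IP packet = 1421 + 24 = 1445 B
Ethernet frame = 1445 + 14 + 4 = 1463 B
Efficiency = app / frame = 1397 / 1463 = 0.954887 = 95.4887% -> 95.49% (2 dp)

1463, 95.49


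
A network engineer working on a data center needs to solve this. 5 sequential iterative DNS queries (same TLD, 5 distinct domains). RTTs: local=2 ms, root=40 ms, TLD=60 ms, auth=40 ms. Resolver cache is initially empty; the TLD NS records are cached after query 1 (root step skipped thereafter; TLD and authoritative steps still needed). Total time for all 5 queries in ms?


Lookup 1 (cold cache): local + root + TLD + auth = 2 + 40 + 60 + 40 = 142 ms
Lookups 2..5 (TLD NS cached -> skip root; new domain -> still ask TLD and auth): local + TLD + auth = 2 + 60 + 40 = 102 ms each
Remaining 4 lookups: 4 * 102 = 408 ms
Total = 142 + 408 = 550 ms

550


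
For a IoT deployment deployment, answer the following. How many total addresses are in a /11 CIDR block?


Given: CIDR prefix /11
Host bits = 32 - 11 = 21
Total addresses = 2^21 = 2097152

2097152


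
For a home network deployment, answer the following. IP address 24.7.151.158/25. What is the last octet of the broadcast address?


Given: IP = 24.7.151.158, prefix = /25
Host bits = 32 - 25 = 7
Network last octet = 158 AND mask = 128
Host part size = 2^7 - 1 = 127
Broadcast last octet = 128 OR 127 = 255

255


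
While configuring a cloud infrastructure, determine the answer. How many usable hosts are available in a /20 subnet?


Given: subnet mask /20
Host bits = 32 - 20 = 12
Total addresses = 2^12 = 4096
Usable hosts = 4096 - 2 (network + broadcast) = 4094

4094


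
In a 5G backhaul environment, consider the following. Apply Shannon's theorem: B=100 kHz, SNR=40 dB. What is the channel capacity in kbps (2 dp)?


Given: B = 100 kHz, SNR = 40 dB
SNR linear = 10^(40/10) = 10000
1 + SNR = 10001
log2(10001) = 13.2878566418
C = 100 * 1000 * 13.2878566418 = 1328785.6642 bps
C = 1328.785664 kbps -> 1328.79 kbps (2 dp)

1328.79


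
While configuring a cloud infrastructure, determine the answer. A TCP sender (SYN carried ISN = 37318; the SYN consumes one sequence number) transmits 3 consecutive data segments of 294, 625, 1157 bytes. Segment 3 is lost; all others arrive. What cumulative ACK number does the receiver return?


SYN uses sequence number 37318; first data byte = ISN + 1 = 37319.
Segment 1: SEQ = 37319, len = 294 B, covers [37319, 37612]
Segment 2: SEQ = 37613, len = 625 B, covers [37613, 38237]
Segment 3: SEQ = 38238, len = 1157 B, covers [38238, 39394] [LOST]
In-order data received: bytes [37319, 38237] (segments 1..2).
Segment 3 missing -> gap begins at byte 38238.
Cumulative ACK = next expected in-order byte = 37319 + 294 + 625 = 38238

38238


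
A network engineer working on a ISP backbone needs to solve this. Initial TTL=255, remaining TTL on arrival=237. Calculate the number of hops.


Given: initial TTL = 255, received TTL = 237
Hops = initial TTL - received TTL
Hops = 255 - 237 = 18

18


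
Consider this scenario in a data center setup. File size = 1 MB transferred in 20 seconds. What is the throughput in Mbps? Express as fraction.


Given: file = 1 MB, time = 20 s
File in Mb = 1 * 8 = 8 Mb
Throughput = 8 / 20 Mbps
Throughput = 2/5 Mbps

2/5


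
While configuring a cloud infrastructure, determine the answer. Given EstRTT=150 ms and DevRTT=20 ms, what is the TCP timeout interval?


Given: EstRTT = 150 ms, DevRTT = 20 ms
Timeout = EstRTT + 4 * DevRTT
4 * DevRTT = 4 * 20 = 80
Timeout = 150 + 80 = 230 ms

230


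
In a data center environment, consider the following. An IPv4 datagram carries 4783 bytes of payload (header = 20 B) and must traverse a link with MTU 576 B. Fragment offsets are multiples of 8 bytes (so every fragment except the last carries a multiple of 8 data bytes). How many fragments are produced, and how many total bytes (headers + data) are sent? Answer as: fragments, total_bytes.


Max data per non-final fragment = floor((MTU - header)/8)*8 = floor((576 - 20)/8)*8 = floor(556/8)*8 = 552 B
Final fragment needs no 8-byte alignment: it can carry up to MTU - header = 556 B
Non-final fragments needed = ceil((payload - 556) / 552) = ceil(4227/552) = ceil(7.6576) = 8
Number of fragments = 8 + 1 = 9
Fragment sizes (data): 8 * 552 B + 367 B (last, 367 <= 556 OK)
Total bytes sent = payload + n_frags * header = 4783 + 9*20 = 4783 + 180 = 4963 B

9, 4963


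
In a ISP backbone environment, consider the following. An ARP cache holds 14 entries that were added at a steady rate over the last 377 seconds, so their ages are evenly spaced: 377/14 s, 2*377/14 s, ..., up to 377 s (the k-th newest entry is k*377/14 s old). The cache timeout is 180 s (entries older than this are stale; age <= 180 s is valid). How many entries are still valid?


Ages are k * 377/14 s for k = 1..14 (spacing = 26.9286 s).
Entry k is valid iff k * 377/14 <= 180 iff k <= 14 * 180 / 377 = 6.6844
n_valid = floor(6.6844) = 6
(n_stale = 14 - 6 = 8)

6


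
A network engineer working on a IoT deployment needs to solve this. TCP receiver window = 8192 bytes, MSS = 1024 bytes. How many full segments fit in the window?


Given: RWND = 8192 bytes, MSS = 1024 bytes
Full segments = floor(RWND / MSS)
Full segments = floor(8192 / 1024)
Full segments = floor(8.0) = 8

8


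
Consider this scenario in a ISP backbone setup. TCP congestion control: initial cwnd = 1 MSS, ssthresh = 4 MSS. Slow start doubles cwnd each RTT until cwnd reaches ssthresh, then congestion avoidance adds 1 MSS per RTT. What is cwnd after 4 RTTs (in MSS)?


RTT 0: cwnd = 1 MSS (initial)
RTT 1: cwnd = 2 MSS (slow start, doubled)
RTT 2: cwnd = 4 MSS (slow start, doubled)
RTT 3: cwnd = 5 MSS (congestion avoidance, +1)
RTT 4: cwnd = 6 MSS (congestion avoidance, +1)

6


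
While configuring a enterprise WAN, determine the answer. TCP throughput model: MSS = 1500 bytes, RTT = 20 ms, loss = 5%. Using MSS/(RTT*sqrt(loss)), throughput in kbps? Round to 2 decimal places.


Given: MSS = 1500 bytes, RTT = 20 ms, loss = 5%
RTT in seconds = 20 / 1000 = 0.02
Loss rate = 5% = 0.05
sqrt(loss) = sqrt(0.05) = 0.223606797750
Throughput (bytes/s) = 1500 / (0.02 * 0.223606797750) = 335410.1966
Throughput (kbps) = 335410.1966 * 8 / 1000 = 2683.281573 -> 2683.28 kbps (2 dp)

2683.28


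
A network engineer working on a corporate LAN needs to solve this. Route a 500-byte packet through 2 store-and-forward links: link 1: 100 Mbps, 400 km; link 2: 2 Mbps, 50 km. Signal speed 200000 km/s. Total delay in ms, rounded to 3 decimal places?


Packet = 500 bytes = 4000 bits. Store-and-forward: sum (t_trans + t_prop) per link.
Link 1: t_trans = 4000/(100*10^6) s = 0.0400 ms; t_prop = 400/200000 s = 2.0000 ms; subtotal = 2.0400 ms
Link 2: t_trans = 4000/(2*10^6) s = 2.0000 ms; t_prop = 50/200000 s = 0.2500 ms; subtotal = 2.2500 ms
End-to-end = 2.0400 + 2.2500 = 4.2900 ms -> 4.290 ms (3 dp)

4.290


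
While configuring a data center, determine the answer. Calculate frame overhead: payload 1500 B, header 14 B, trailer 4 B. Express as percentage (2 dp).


Given: payload = 1500 B, header = 14 B, trailer = 4 B
Overhead bytes = header + trailer = 14 + 4 = 18
Total frame = payload + overhead = 1500 + 18 = 1518
Overhead % = 18 / 1518 * 100 = 1.1858% -> 1.19% (2 dp)

1.19


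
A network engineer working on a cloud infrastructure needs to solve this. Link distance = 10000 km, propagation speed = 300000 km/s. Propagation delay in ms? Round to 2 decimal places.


Given: distance = 10000 km, speed = 300000 km/s
Delay = distance / speed = 10000 / 300000 seconds
Delay in ms = 10000 * 1000 / 300000
Delay = 33.3333 ms
Rounded to 2 dp = 33.33 ms

33.33


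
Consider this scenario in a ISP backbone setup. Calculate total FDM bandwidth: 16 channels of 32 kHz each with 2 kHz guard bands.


Given: 16 channels, 32 kHz each, guard = 2 kHz
Channel bandwidth = 16 * 32 = 512 kHz
Guard bands = 15 gaps * 2 kHz = 30 kHz
Total = 512 + 30 = 542 kHz

542


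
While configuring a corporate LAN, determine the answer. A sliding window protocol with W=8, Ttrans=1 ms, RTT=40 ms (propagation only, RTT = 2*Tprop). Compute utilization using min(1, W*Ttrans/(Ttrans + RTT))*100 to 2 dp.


Given: W = 8, Ttrans = 1 ms, RTT = 40 ms (= 2 * Tprop, Tprop = 20 ms)
Cycle time = Ttrans + RTT = 1 + 40 = 41 ms (first packet sent until its ACK returns)
W * Ttrans = 8 * 1 = 8 ms of sending per cycle
W * Ttrans / (Ttrans + RTT) = 8 / 41 = 0.195122
U = min(1, 0.195122) = 0.195122
U% = 19.51%

19.51


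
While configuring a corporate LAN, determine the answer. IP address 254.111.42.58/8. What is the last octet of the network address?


Given: IP = 254.111.42.58, prefix = /8
Subnet mask = 255.0.0.0
Last octet of IP: 58
Last octet of mask: 0
Network last octet = 58 AND 0 = 0

0


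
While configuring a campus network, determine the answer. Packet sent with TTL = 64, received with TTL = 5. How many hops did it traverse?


Given: initial TTL = 64, received TTL = 5
Hops = initial TTL - received TTL
Hops = 64 - 5 = 59

59


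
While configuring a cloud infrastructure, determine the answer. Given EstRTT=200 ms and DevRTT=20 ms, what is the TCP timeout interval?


Given: EstRTT = 200 ms, DevRTT = 20 ms
Timeout = EstRTT + 4 * DevRTT
4 * DevRTT = 4 * 20 = 80
Timeout = 200 + 80 = 280 ms

280


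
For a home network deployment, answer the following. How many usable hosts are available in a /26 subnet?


Given: subnet mask /26
Host bits = 32 - 26 = 6
Total addresses = 2^6 = 64
Usable hosts = 64 - 2 (network + broadcast) = 62

62


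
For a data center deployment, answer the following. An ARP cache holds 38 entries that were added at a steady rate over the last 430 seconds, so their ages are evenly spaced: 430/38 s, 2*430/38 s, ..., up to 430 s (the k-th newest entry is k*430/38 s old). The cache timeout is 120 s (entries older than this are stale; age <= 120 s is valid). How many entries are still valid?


Ages are k * 430/38 s for k = 1..38 (spacing = 11.3158 s).
Entry k is valid iff k * 430/38 <= 120 iff k <= 38 * 120 / 430 = 10.6047
n_valid = floor(10.6047) = 10
(n_stale = 38 - 10 = 28)

10


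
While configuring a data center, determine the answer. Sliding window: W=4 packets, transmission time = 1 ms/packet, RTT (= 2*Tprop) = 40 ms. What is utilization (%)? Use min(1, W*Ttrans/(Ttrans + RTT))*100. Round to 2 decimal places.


Given: W = 4, Ttrans = 1 ms, RTT = 40 ms (= 2 * Tprop, Tprop = 20 ms)
Cycle time = Ttrans + RTT = 1 + 40 = 41 ms (first packet sent until its ACK returns)
W * Ttrans = 4 * 1 = 4 ms of sending per cycle
W * Ttrans / (Ttrans + RTT) = 4 / 41 = 0.097561
U = min(1, 0.097561) = 0.097561
U% = 9.76%

9.76


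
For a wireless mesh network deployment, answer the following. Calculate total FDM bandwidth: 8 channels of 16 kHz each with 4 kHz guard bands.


Given: 8 channels, 16 kHz each, guard = 4 kHz
Channel bandwidth = 8 * 16 = 128 kHz
Guard bands = 7 gaps * 4 kHz = 28 kHz
Total = 128 + 28 = 156 kHz

156


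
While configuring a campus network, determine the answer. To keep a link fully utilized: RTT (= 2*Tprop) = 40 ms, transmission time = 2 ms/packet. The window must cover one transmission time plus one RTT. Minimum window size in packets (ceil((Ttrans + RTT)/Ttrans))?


Given: Ttrans = 2 ms, RTT = 40 ms (= 2 * Tprop, Tprop = 20 ms)
Time until first ACK returns = Ttrans + RTT = 2 + 40 = 42 ms
Need W * Ttrans >= Ttrans + RTT  ->  W >= (Ttrans + RTT) / Ttrans
(Ttrans + RTT) / Ttrans = 42 / 2 = 21
W_min = ceil(21) = 21

21


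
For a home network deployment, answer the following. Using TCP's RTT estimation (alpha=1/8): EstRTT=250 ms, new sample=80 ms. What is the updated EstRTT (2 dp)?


Given: EstRTT = 250 ms, SampleRTT = 80 ms, alpha = 1/8
New EstRTT = (1 - alpha) * EstRTT + alpha * SampleRTT
(7/8) * 250 = 218.75
(1/8) * 80 = 10
New EstRTT = 218.75 + 10 = 228.75 ms -> 228.75 ms (2 dp)

228.75


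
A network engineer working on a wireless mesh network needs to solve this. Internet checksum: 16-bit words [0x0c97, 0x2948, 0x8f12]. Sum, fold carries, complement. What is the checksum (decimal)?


Given words: [0x0c97, 0x2948, 0x8f12]
Step 1: Sum all words
Raw sum = 3223 + 10568 + 36626 = 50417
One's complement = ~50417 & 0xFFFF = 15118

15118


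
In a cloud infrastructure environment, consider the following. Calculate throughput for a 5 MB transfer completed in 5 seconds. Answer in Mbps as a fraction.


Given: file = 5 MB, time = 5 s
File in Mb = 5 * 8 = 40 Mb
Throughput = 40 / 5 Mbps
Throughput = 8 Mbps

8


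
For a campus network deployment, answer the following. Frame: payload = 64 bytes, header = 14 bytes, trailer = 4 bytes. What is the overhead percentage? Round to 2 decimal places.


Given: payload = 64 B, header = 14 B, trailer = 4 B
Overhead bytes = header + trailer = 14 + 4 = 18
Total frame = payload + overhead = 64 + 18 = 82
Overhead % = 18 / 82 * 100 = 21.9512% -> 21.95% (2 dp)

21.95


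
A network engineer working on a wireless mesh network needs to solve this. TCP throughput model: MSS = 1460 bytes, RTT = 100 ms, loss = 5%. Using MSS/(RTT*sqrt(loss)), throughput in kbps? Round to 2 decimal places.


Given: MSS = 1460 bytes, RTT = 100 ms, loss = 5%
RTT in seconds = 100 / 1000 = 0.1
Loss rate = 5% = 0.05
sqrt(loss) = sqrt(0.05) = 0.223606797750
Throughput (bytes/s) = 1460 / (0.1 * 0.223606797750) = 65293.1849
Throughput (kbps) = 65293.1849 * 8 / 1000 = 522.345480 -> 522.35 kbps (2 dp)

522.35


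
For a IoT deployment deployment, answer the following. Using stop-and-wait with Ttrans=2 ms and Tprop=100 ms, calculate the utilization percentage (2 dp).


Given: Ttrans = 2 ms, Tprop = 100 ms
RTT = 2 * Tprop = 2 * 100 = 200 ms
U = Ttrans / (Ttrans + RTT)
U = 2 / (2 + 200)
U = 2 / 202 = 0.009901
U% = 0.99%

0.99


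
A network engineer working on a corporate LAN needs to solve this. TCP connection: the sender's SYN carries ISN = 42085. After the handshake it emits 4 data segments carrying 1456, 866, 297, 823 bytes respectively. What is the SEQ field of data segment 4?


The SYN occupies sequence number ISN = 42085, so the first data byte is ISN + 1 = 42086.
SEQ of data segment i = (ISN + 1) + sum of payload sizes of segments 1..i-1.
Segment 1: SEQ = 42086, payload = 1456 bytes
Segment 2: SEQ = 43542, payload = 866 bytes
Segment 3: SEQ = 44408, payload = 297 bytes
Segment 4: SEQ = 44705, payload = 823 bytes
SEQ of segment 4 = 42086 + 1456 + 866 + 297 = 44705

44705


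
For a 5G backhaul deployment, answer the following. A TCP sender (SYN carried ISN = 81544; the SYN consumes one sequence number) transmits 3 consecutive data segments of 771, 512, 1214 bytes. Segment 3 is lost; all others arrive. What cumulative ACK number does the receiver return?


SYN uses sequence number 81544; first data byte = ISN + 1 = 81545.
Segment 1: SEQ = 81545, len = 771 B, covers [81545, 82315]
Segment 2: SEQ = 82316, len = 512 B, covers [82316, 82827]
Segment 3: SEQ = 82828, len = 1214 B, covers [82828, 84041] [LOST]
In-order data received: bytes [81545, 82827] (segments 1..2).
Segment 3 missing -> gap begins at byte 82828.
Cumulative ACK = next expected in-order byte = 81545 + 771 + 512 = 82828

82828


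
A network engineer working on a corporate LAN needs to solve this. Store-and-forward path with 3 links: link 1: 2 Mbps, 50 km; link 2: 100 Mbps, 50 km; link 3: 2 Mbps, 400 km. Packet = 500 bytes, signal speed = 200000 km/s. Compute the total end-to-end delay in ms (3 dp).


Packet = 500 bytes = 4000 bits. Store-and-forward: sum (t_trans + t_prop) per link.
Link 1: t_trans = 4000/(2*10^6) s = 2.0000 ms; t_prop = 50/200000 s = 0.2500 ms; subtotal = 2.2500 ms
Link 2: t_trans = 4000/(100*10^6) s = 0.0400 ms; t_prop = 50/200000 s = 0.2500 ms; subtotal = 0.2900 ms
Link 3: t_trans = 4000/(2*10^6) s = 2.0000 ms; t_prop = 400/200000 s = 2.0000 ms; subtotal = 4.0000 ms
End-to-end = 2.2500 + 0.2900 + 4.0000 = 6.5400 ms -> 6.540 ms (3 dp)

6.540


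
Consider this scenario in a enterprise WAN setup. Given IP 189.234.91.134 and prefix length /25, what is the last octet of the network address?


Given: IP = 189.234.91.134, prefix = /25
Subnet mask = 255.255.255.128
Last octet of IP: 134
Last octet of mask: 128
Network last octet = 134 AND 128 = 128

128


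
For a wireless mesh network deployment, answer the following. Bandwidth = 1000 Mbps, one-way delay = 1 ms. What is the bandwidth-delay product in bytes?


Given: bandwidth = 1000 Mbps, delay = 1 ms
BDP in bits = 1000 * 10^6 * 1 / 1000
BDP in bits = 1000000
BDP in bytes = 1000000 / 8 = 125000

125000


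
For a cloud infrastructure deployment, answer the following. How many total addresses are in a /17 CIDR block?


Given: CIDR prefix /17
Host bits = 32 - 17 = 15
Total addresses = 2^15 = 32768

32768


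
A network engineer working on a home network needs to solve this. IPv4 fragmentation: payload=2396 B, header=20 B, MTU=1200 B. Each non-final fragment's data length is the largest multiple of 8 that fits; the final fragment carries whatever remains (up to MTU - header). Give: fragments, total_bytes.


Max data per non-final fragment = floor((MTU - header)/8)*8 = floor((1200 - 20)/8)*8 = floor(1180/8)*8 = 1176 B
Final fragment needs no 8-byte alignment: it can carry up to MTU - header = 1180 B
Non-final fragments needed = ceil((payload - 1180) / 1176) = ceil(1216/1176) = ceil(1.0340) = 2
Number of fragments = 2 + 1 = 3
Fragment sizes (data): 2 * 1176 B + 44 B (last, 44 <= 1180 OK)
Total bytes sent = payload + n_frags * header = 2396 + 3*20 = 2396 + 60 = 2456 B

3, 2456


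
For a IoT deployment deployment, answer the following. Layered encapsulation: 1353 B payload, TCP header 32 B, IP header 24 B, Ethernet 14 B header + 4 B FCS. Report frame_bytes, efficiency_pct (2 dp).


TCP segment = 1353 + 32 = 1385 B
IP packet = 1385 + 24 = 1409 B
Ethernet frame = 1409 + 14 + 4 = 1427 B
Efficiency = app / frame = 1353 / 1427 = 0.948143 = 94.8143% -> 94.81% (2 dp)

1427, 94.81


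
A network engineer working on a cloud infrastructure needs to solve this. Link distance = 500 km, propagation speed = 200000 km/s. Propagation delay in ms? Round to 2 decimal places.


Given: distance = 500 km, speed = 200000 km/s
Delay = distance / speed = 500 / 200000 seconds
Delay in ms = 500 * 1000 / 200000
Delay = 2.5000 ms
Rounded to 2 dp = 2.50 ms

2.50


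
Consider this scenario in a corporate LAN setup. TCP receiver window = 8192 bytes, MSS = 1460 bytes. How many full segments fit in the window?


Given: RWND = 8192 bytes, MSS = 1460 bytes
Full segments = floor(RWND / MSS)
Full segments = floor(8192 / 1460)
Full segments = floor(5.611) = 5

5


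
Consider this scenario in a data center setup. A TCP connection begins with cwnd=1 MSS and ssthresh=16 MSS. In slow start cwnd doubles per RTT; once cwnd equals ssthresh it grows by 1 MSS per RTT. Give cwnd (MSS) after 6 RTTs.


RTT 0: cwnd = 1 MSS (initial)
RTT 1: cwnd = 2 MSS (slow start, doubled)
RTT 2: cwnd = 4 MSS (slow start, doubled)
RTT 3: cwnd = 8 MSS (slow start, doubled)
RTT 4: cwnd = 16 MSS (slow start, doubled)
RTT 5: cwnd = 17 MSS (congestion avoidance, +1)
RTT 6: cwnd = 18 MSS (congestion avoidance, +1)

18


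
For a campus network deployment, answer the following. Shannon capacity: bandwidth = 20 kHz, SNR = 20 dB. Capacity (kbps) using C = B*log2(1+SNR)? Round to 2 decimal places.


Given: B = 20 kHz, SNR = 20 dB
SNR linear = 10^(20/10) = 100
1 + SNR = 101
log2(101) = 6.6582114828
C = 20 * 1000 * 6.6582114828 = 133164.2297 bps
C = 133.164230 kbps -> 133.16 kbps (2 dp)

133.16


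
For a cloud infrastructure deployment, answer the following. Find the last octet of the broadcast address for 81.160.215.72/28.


Given: IP = 81.160.215.72, prefix = /28
Host bits = 32 - 28 = 4
Network last octet = 72 AND mask = 64
Host part size = 2^4 - 1 = 15
Broadcast last octet = 64 OR 15 = 79

79


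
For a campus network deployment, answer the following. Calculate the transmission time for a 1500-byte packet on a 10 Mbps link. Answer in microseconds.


Given: packet = 1500 bytes, bandwidth = 10 Mbps
Packet in bits = 1500 * 8 = 12000 bits
Bandwidth = 10 * 10^6 = 10000000 bps
Time = 12000 / 10000000 seconds
Time in us = 12000 * 10^6 / 10000000 = 1200

1200


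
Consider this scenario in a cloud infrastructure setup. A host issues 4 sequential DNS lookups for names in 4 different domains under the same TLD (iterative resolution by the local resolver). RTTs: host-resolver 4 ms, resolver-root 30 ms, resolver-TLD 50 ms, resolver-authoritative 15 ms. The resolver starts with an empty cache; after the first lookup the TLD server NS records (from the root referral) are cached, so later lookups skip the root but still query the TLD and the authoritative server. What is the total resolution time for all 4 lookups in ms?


Lookup 1 (cold cache): local + root + TLD + auth = 4 + 30 + 50 + 15 = 99 ms
Lookups 2..4 (TLD NS cached -> skip root; new domain -> still ask TLD and auth): local + TLD + auth = 4 + 50 + 15 = 69 ms each
Remaining 3 lookups: 3 * 69 = 207 ms
Total = 99 + 207 = 306 ms

306


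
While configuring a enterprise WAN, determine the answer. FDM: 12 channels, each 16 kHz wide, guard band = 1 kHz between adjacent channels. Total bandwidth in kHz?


Given: 12 channels, 16 kHz each, guard = 1 kHz
Channel bandwidth = 12 * 16 = 192 kHz
Guard bands = 11 gaps * 1 kHz = 11 kHz
Total = 192 + 11 = 203 kHz

203


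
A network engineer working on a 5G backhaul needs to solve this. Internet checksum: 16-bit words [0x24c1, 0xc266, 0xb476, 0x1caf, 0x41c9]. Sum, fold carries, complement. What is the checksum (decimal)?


Given words: [0x24c1, 0xc266, 0xb476, 0x1caf, 0x41c9]
Step 1: Sum all words
Raw sum = 9409 + 49766 + 46198 + 7343 + 16841 = 129557
Step 2: Fold carry: (64021 + 1) = 64022
One's complement = ~64022 & 0xFFFF = 1513

1513


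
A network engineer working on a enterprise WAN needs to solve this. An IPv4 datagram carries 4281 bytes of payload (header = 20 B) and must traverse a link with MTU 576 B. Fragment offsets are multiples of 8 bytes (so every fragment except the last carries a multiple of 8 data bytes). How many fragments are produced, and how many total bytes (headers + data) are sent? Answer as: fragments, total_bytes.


Max data per non-final fragment = floor((MTU - header)/8)*8 = floor((576 - 20)/8)*8 = floor(556/8)*8 = 552 B
Final fragment needs no 8-byte alignment: it can carry up to MTU - header = 556 B
Non-final fragments needed = ceil((payload - 556) / 552) = ceil(3725/552) = ceil(6.7482) = 7
Number of fragments = 7 + 1 = 8
Fragment sizes (data): 7 * 552 B + 417 B (last, 417 <= 556 OK)
Total bytes sent = payload + n_frags * header = 4281 + 8*20 = 4281 + 160 = 4441 B

8, 4441


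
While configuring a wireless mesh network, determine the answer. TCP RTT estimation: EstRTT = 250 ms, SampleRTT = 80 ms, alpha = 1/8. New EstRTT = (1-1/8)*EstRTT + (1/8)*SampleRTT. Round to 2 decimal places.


Given: EstRTT = 250 ms, SampleRTT = 80 ms, alpha = 1/8
New EstRTT = (1 - alpha) * EstRTT + alpha * SampleRTT
(7/8) * 250 = 218.75
(1/8) * 80 = 10
New EstRTT = 218.75 + 10 = 228.75 ms -> 228.75 ms (2 dp)

228.75


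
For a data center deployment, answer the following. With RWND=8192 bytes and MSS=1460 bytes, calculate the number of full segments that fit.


Given: RWND = 8192 bytes, MSS = 1460 bytes
Full segments = floor(RWND / MSS)
Full segments = floor(8192 / 1460)
Full segments = floor(5.611) = 5

5


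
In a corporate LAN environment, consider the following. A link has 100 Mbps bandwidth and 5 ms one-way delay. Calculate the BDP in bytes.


Given: bandwidth = 100 Mbps, delay = 5 ms
BDP in bits = 100 * 10^6 * 5 / 1000
BDP in bits = 500000
BDP in bytes = 500000 / 8 = 62500

62500


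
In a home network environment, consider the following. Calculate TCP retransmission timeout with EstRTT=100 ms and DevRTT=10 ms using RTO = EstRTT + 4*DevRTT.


Given: EstRTT = 100 ms, DevRTT = 10 ms
Timeout = EstRTT + 4 * DevRTT
4 * DevRTT = 4 * 10 = 40
Timeout = 100 + 40 = 140 ms

140


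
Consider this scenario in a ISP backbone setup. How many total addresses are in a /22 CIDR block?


Given: CIDR prefix /22
Host bits = 32 - 22 = 10
Total addresses = 2^10 = 1024

1024


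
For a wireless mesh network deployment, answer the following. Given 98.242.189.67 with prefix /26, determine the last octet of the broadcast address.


Given: IP = 98.242.189.67, prefix = /26
Host bits = 32 - 26 = 6
Network last octet = 67 AND mask = 64
Host part size = 2^6 - 1 = 63
Broadcast last octet = 64 OR 63 = 127

127
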